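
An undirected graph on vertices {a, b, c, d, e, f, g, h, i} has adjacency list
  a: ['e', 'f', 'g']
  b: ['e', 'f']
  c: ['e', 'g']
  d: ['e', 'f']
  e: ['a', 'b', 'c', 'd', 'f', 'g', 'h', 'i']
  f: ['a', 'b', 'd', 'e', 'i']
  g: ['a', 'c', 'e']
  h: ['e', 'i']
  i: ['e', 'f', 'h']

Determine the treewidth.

2

A width-2 tree decomposition is:
Bags: B1 = {d, e, f}  B2 = {a, e, f}  B3 = {e, f, i}  B4 = {a, e, g}  B5 = {e, h, i}  B6 = {c, e, g}  B7 = {b, e, f}
Tree: B1–B2, B1–B3, B2–B4, B3–B5, B4–B6, B3–B7
Each bag holds 3 vertices, so the decomposition has width 2, which upper-bounds the treewidth. On the other hand G contains the 3-clique {c, e, g}. A clique must lie in a single bag of any decomposition, so no decomposition can have width below 2. The upper and lower bounds meet at 2, so that is the treewidth.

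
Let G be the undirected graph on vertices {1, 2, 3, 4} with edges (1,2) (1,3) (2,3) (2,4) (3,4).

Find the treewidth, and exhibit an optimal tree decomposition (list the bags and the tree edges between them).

Every bag has size at most 3, so the width is 3 − 1 = 2 and tw(G) ≤ 2. For the lower bound, the 3 vertices {1, 2, 3} are pairwise adjacent, and any tree decomposition puts a clique entirely inside one bag — forcing width ≥ 2. Combining the bounds, tw(G) = 2.

Treewidth 2.
One such decomposition:
Bags: B1 = {2, 3, 4}  B2 = {1, 2, 3}
Tree: B1–B2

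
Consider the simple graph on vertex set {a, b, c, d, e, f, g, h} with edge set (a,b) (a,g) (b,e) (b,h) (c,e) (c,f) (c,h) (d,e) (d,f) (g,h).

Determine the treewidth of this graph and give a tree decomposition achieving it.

Every bag has size at most 3, so the width is 3 − 1 = 2 and tw(G) ≤ 2. The edges g–a–b–h–g form a cycle, so G is not a tree and its treewidth is at least 2. The upper and lower bounds meet at 2, so that is the treewidth.

Treewidth 2.
One such decomposition:
Bags: B1 = {a, g, h}  B2 = {a, b, h}  B3 = {b, c, h}  B4 = {b, c, e}  B5 = {c, e, f}  B6 = {d, e, f}
Tree: B1–B2, B2–B3, B3–B4, B4–B5, B5–B6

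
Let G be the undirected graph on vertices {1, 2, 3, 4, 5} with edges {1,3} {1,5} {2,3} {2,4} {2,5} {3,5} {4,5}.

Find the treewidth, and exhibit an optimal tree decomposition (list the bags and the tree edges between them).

Treewidth 2.
One optimal decomposition is:
Bags: B1 = {2, 4, 5}  B2 = {2, 3, 5}  B3 = {1, 3, 5}
Tree: B1–B2, B2–B3

Each bag holds 3 vertices, so the decomposition has width 2, which upper-bounds the treewidth. For the lower bound, the 3 vertices {1, 3, 5} are pairwise adjacent, and any tree decomposition puts a clique entirely inside one bag — forcing width ≥ 2. Therefore the treewidth is 2.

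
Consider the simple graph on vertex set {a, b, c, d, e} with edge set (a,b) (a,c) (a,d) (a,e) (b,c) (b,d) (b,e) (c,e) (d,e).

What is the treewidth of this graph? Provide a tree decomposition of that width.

The largest bag has 4 vertices, giving width 3; this decomposition certifies tw(G) ≤ 3. Conversely, {a, b, d, e} is a clique of size 4, and the vertices of any clique must share a bag in every tree decomposition; so some bag has ≥ 4 vertices and tw(G) ≥ 3. Combining the bounds, tw(G) = 3.

Treewidth 3.
One such decomposition:
Bags: B1 = {a, b, d, e}  B2 = {a, b, c, e}
Tree: B1–B2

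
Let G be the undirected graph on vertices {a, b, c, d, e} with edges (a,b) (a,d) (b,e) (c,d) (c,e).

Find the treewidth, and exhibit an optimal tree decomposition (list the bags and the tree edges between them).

Treewidth 2.
One optimal decomposition is:
Bags: B1 = {b, c, e}  B2 = {b, c, d}  B3 = {a, b, d}
Tree: B1–B2, B2–B3

Every bag has size at most 3, so the width is 3 − 1 = 2 and tw(G) ≤ 2. For the lower bound, G contains the cycle b–e–c–d–a–b, so G is not a forest; only forests have treewidth ≤ 1, hence tw(G) ≥ 2. Combining the bounds, tw(G) = 2.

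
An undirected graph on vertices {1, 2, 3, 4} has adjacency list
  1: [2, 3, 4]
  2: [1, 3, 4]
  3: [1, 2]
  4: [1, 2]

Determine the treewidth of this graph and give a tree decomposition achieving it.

Treewidth 2.
One such decomposition:
Bags: B1 = {1, 2, 3}  B2 = {1, 2, 4}
Tree: B1–B2

Every bag has size at most 3, so the width is 3 − 1 = 2 and tw(G) ≤ 2. Conversely, {1, 2, 3} is a clique of size 3, and the vertices of any clique must share a bag in every tree decomposition; so some bag has ≥ 3 vertices and tw(G) ≥ 2. The upper and lower bounds meet at 2, so that is the treewidth.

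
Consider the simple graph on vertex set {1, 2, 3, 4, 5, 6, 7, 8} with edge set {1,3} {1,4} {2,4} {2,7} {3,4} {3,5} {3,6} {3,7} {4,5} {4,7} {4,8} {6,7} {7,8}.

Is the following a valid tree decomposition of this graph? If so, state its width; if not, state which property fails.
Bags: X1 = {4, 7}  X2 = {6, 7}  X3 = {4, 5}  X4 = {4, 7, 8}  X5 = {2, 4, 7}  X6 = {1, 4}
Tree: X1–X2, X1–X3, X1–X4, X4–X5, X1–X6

A tree decomposition must satisfy three properties: every vertex lies in some bag; for every edge, both endpoints lie together in some bag; and for every vertex, the bags containing it form a connected subtree. Here vertex 3 appears in no bag, so the decomposition is invalid.

No — vertex 3 appears in no bag.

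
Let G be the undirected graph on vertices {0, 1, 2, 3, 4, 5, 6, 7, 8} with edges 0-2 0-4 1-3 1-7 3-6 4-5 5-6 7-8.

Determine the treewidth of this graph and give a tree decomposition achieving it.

Treewidth 1.
One optimal decomposition is:
Bags: B1 = {0, 2}  B2 = {0, 4}  B3 = {4, 5}  B4 = {5, 6}  B5 = {3, 6}  B6 = {1, 3}  B7 = {1, 7}  B8 = {7, 8}
Tree: B1–B2, B2–B3, B3–B4, B4–B5, B5–B6, B6–B7, B7–B8

Every bag has size at most 2, so the width is 2 − 1 = 1 and tw(G) ≤ 1. Any graph with an edge has treewidth ≥ 1, and G has the edge 2–0. The upper and lower bounds meet at 1, so that is the treewidth.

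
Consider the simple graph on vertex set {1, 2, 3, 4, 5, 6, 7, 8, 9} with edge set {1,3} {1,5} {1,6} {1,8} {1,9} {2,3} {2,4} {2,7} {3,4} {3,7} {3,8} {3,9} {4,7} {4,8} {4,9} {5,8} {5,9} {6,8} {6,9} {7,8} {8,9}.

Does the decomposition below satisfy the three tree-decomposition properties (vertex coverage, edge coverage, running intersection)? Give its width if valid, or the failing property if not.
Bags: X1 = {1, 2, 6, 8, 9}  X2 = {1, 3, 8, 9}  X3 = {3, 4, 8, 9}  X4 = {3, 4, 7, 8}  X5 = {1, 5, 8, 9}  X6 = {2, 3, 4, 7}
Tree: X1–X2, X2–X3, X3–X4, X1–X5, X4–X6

No — bags containing vertex 2 are not connected in the tree.

A tree decomposition must satisfy three properties: every vertex lies in some bag; for every edge, both endpoints lie together in some bag; and for every vertex, the bags containing it form a connected subtree. Here bags containing vertex 2 are not connected in the tree, so the decomposition is invalid.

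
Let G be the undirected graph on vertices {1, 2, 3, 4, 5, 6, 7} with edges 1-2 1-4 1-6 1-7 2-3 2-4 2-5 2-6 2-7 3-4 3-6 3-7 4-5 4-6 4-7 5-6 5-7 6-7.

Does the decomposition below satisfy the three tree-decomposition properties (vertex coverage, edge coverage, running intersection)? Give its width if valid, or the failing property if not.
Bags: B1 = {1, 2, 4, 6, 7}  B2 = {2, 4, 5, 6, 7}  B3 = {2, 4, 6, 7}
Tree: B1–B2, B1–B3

A tree decomposition must satisfy three properties: every vertex lies in some bag; for every edge, both endpoints lie together in some bag; and for every vertex, the bags containing it form a connected subtree. Here vertex 3 appears in no bag, so the decomposition is invalid.

No — vertex 3 appears in no bag.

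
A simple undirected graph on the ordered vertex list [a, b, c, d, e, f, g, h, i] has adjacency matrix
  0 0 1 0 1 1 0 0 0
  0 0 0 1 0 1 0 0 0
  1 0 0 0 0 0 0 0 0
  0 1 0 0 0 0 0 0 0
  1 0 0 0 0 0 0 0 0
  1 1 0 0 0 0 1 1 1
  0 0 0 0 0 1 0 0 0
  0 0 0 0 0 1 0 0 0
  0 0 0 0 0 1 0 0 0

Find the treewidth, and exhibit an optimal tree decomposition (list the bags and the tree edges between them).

Every bag has size at most 2, so the width is 2 − 1 = 1 and tw(G) ≤ 1. Any graph with an edge has treewidth ≥ 1, and G has the edge a–f. The upper and lower bounds meet at 1, so that is the treewidth.

Treewidth 1.
One such decomposition:
Bags: B1 = {a, f}  B2 = {b, f}  B3 = {f, g}  B4 = {f, i}  B5 = {a, c}  B6 = {a, e}  B7 = {b, d}  B8 = {f, h}
Tree: B1–B2, B2–B3, B1–B4, B1–B5, B5–B6, B2–B7, B3–B8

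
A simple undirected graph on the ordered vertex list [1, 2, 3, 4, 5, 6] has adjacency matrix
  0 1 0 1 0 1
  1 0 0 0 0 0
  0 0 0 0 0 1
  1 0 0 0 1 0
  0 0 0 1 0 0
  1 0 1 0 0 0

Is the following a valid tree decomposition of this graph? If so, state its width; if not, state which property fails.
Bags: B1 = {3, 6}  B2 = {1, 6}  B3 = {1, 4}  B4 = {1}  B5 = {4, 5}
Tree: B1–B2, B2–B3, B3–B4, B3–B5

A tree decomposition must satisfy three properties: every vertex lies in some bag; for every edge, both endpoints lie together in some bag; and for every vertex, the bags containing it form a connected subtree. Here vertex 2 appears in no bag, so the decomposition is invalid.

No — vertex 2 appears in no bag.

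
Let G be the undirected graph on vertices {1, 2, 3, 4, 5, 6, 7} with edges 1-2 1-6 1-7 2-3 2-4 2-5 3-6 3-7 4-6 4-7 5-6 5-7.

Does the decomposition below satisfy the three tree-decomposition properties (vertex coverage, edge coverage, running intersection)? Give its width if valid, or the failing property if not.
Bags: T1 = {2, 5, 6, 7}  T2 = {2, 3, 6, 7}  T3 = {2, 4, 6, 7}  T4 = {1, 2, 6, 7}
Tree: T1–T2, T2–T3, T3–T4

Every vertex of G appears in some bag (union = {1, 2, 3, 4, 5, 6, 7}); every edge is covered by a bag; and for each vertex v the set of bags containing v is connected in the bag tree. The decomposition is therefore valid. The largest bag has 4 vertices, so the width is 3.

Yes; width 3.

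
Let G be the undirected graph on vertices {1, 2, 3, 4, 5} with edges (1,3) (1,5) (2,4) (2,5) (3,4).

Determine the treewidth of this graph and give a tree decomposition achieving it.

Treewidth 2.
Bags: B1 = {1, 3, 5}  B2 = {2, 3, 5}  B3 = {2, 3, 4}
Tree: B1–B2, B2–B3

Each bag holds 3 vertices, so the decomposition has width 2, which upper-bounds the treewidth. Since 3–1–5–2–4–3 is a cycle in G, G is not acyclic. Forests are exactly the graphs of treewidth ≤ 1, so tw(G) ≥ 2. Hence tw(G) = 2 exactly.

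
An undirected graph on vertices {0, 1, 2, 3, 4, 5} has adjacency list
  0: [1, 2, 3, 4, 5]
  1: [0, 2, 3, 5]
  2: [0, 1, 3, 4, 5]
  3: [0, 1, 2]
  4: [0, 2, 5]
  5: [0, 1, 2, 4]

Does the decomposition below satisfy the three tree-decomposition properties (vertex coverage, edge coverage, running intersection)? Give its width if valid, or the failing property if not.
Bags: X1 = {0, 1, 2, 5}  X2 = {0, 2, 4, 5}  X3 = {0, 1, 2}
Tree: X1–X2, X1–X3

A tree decomposition must satisfy three properties: every vertex lies in some bag; for every edge, both endpoints lie together in some bag; and for every vertex, the bags containing it form a connected subtree. Here vertex 3 appears in no bag, so the decomposition is invalid.

No — vertex 3 appears in no bag.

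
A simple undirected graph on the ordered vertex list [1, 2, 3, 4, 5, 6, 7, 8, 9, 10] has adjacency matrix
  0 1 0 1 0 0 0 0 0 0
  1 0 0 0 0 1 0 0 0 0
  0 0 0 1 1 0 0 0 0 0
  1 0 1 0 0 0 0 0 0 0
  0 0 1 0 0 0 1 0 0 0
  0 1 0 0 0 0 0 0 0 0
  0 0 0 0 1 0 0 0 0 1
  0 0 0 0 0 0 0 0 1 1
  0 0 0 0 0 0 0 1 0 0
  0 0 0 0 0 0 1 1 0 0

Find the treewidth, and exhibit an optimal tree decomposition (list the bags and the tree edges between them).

Every bag has size at most 2, so the width is 2 − 1 = 1 and tw(G) ≤ 1. Since G has at least one edge (e.g. 6–2), it is not an edgeless graph, so tw(G) ≥ 1. Combining the bounds, tw(G) = 1.

Treewidth 1.
Bags: B1 = {2, 6}  B2 = {1, 2}  B3 = {1, 4}  B4 = {3, 4}  B5 = {3, 5}  B6 = {5, 7}  B7 = {7, 10}  B8 = {8, 10}  B9 = {8, 9}
Tree: B1–B2, B2–B3, B3–B4, B4–B5, B5–B6, B6–B7, B7–B8, B8–B9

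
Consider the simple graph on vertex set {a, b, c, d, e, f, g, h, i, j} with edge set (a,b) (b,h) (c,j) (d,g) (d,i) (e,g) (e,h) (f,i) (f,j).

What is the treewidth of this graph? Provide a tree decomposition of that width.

The largest bag has 2 vertices, giving width 1; this decomposition certifies tw(G) ≤ 1. Any graph with an edge has treewidth ≥ 1, and G has the edge a–b. Therefore the treewidth is 1.

Treewidth 1.
Bags: B1 = {a, b}  B2 = {b, h}  B3 = {e, h}  B4 = {e, g}  B5 = {d, g}  B6 = {d, i}  B7 = {f, i}  B8 = {f, j}  B9 = {c, j}
Tree: B1–B2, B2–B3, B3–B4, B4–B5, B5–B6, B6–B7, B7–B8, B8–B9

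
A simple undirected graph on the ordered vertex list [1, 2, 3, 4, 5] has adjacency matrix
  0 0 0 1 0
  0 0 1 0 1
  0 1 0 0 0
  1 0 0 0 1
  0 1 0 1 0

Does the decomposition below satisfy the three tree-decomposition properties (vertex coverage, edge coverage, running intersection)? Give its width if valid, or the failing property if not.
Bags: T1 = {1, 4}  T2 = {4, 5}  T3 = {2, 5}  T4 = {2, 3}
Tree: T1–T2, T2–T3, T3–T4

Yes; width 1.

Vertex coverage: the bags together contain {1, 2, 3, 4, 5}, the full vertex set. Edge coverage: each edge of G has both endpoints in at least one bag. Running intersection: for every vertex, the bags containing it form a connected subtree. All three properties hold, so this is a valid tree decomposition of width max|bag| − 1 = 1, and hence tw(G) ≤ 1.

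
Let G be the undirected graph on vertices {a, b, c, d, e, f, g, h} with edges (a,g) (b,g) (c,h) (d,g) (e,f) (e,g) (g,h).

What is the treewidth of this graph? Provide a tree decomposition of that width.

Every bag has size at most 2, so the width is 2 − 1 = 1 and tw(G) ≤ 1. Any graph with an edge has treewidth ≥ 1, and G has the edge a–g. The upper and lower bounds meet at 1, so that is the treewidth.

Treewidth 1.
Bags: B1 = {a, g}  B2 = {d, g}  B3 = {g, h}  B4 = {c, h}  B5 = {e, g}  B6 = {e, f}  B7 = {b, g}
Tree: B1–B2, B2–B3, B3–B4, B3–B5, B5–B6, B2–B7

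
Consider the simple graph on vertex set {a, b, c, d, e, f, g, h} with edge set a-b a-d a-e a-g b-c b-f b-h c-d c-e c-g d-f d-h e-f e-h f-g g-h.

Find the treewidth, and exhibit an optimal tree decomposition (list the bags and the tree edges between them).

Treewidth 4.
One such decomposition:
Bags: B1 = {a, b, c, f, h}  B2 = {a, c, e, f, h}  B3 = {a, c, d, f, h}  B4 = {a, c, f, g, h}
Tree: B1–B2, B2–B3, B3–B4

Each bag holds 5 vertices, so the decomposition has width 4, which upper-bounds the treewidth. For the lower bound: the 5 vertex sets {b,f}, {a,e}, {d,h}, {c}, {g} are disjoint, each induces a connected subgraph, and every pair is joined by at least one edge of G. Contracting each set to a single vertex therefore yields K_{5} as a minor, and since treewidth is minor-monotone, tw(G) ≥ tw(K_{5}) = 4. Combining the bounds, tw(G) = 4.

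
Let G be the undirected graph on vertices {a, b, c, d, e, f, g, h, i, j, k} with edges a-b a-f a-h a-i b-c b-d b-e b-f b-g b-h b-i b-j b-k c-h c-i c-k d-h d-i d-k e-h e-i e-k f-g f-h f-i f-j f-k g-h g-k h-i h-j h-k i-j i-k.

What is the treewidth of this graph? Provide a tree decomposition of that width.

Treewidth 4.
One optimal decomposition is:
Bags: B1 = {b, d, h, i, k}  B2 = {b, e, h, i, k}  B3 = {b, f, h, i, k}  B4 = {b, f, h, i, j}  B5 = {b, f, g, h, k}  B6 = {a, b, f, h, i}  B7 = {b, c, h, i, k}
Tree: B1–B2, B2–B3, B3–B4, B3–B5, B3–B6, B1–B7

The largest bag has 5 vertices, giving width 4; this decomposition certifies tw(G) ≤ 4. For the lower bound, the 5 vertices {b, f, g, h, k} are pairwise adjacent, and any tree decomposition puts a clique entirely inside one bag — forcing width ≥ 4. Combining the bounds, tw(G) = 4.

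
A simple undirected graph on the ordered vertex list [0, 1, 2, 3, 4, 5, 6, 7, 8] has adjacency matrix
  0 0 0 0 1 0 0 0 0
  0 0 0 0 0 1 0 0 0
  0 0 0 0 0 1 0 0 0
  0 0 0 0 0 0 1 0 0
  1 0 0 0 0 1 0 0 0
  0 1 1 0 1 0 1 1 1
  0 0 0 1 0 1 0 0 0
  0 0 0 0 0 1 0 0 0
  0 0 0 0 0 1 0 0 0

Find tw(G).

A width-1 tree decomposition is:
Bags: B1 = {5, 6}  B2 = {2, 5}  B3 = {4, 5}  B4 = {5, 8}  B5 = {0, 4}  B6 = {5, 7}  B7 = {1, 5}  B8 = {3, 6}
Tree: B1–B2, B1–B3, B1–B4, B3–B5, B2–B6, B6–B7, B1–B8
Each bag holds 2 vertices, so the decomposition has width 1, which upper-bounds the treewidth. G has an edge, so its treewidth is at least 1. Hence tw(G) = 1 exactly.

1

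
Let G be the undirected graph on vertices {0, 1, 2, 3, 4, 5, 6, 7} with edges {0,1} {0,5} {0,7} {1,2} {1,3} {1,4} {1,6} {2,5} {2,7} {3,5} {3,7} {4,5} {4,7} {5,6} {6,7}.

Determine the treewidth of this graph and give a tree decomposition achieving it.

Each bag holds 4 vertices, so the decomposition has width 3, which upper-bounds the treewidth. For the lower bound: the 4 vertex sets {1,4}, {2,7}, {5}, {3} are disjoint, each induces a connected subgraph, and every pair is joined by at least one edge of G. Contracting each set to a single vertex therefore yields K_{4} as a minor, and since treewidth is minor-monotone, tw(G) ≥ tw(K_{4}) = 3. Therefore the treewidth is 3.

Treewidth 3.
Bags: B1 = {1, 4, 5, 7}  B2 = {1, 2, 5, 7}  B3 = {1, 3, 5, 7}  B4 = {0, 1, 5, 7}  B5 = {1, 5, 6, 7}
Tree: B1–B2, B2–B3, B3–B4, B4–B5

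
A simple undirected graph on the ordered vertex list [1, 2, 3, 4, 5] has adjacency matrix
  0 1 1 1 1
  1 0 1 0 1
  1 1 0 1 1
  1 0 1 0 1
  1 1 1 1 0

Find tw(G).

3

A width-3 tree decomposition is:
Bags: B1 = {1, 3, 4, 5}  B2 = {1, 2, 3, 5}
Tree: B1–B2
Each bag holds 4 vertices, so the decomposition has width 3, which upper-bounds the treewidth. Conversely, {1, 2, 3, 5} is a clique of size 4, and the vertices of any clique must share a bag in every tree decomposition; so some bag has ≥ 4 vertices and tw(G) ≥ 3. The upper and lower bounds meet at 3, so that is the treewidth.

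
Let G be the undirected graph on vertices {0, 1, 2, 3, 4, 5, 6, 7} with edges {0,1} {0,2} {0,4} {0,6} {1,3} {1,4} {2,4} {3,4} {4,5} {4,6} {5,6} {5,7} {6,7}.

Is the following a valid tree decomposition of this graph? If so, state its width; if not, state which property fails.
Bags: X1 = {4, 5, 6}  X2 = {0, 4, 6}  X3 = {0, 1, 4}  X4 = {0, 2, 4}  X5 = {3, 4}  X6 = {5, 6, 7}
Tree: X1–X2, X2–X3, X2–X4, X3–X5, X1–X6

A tree decomposition must satisfy three properties: every vertex lies in some bag; for every edge, both endpoints lie together in some bag; and for every vertex, the bags containing it form a connected subtree. Here edge (1,3) lies in no bag, so the decomposition is invalid.

No — edge (1,3) lies in no bag.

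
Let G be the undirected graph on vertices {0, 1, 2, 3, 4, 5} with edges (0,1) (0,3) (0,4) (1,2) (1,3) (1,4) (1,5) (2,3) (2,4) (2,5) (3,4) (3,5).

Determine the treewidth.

A width-3 tree decomposition is:
Bags: B1 = {1, 2, 3, 4}  B2 = {1, 2, 3, 5}  B3 = {0, 1, 3, 4}
Tree: B1–B2, B1–B3
The largest bag has 4 vertices, giving width 3; this decomposition certifies tw(G) ≤ 3. For the lower bound, the 4 vertices {0, 1, 3, 4} are pairwise adjacent, and any tree decomposition puts a clique entirely inside one bag — forcing width ≥ 3. The upper and lower bounds meet at 3, so that is the treewidth.

3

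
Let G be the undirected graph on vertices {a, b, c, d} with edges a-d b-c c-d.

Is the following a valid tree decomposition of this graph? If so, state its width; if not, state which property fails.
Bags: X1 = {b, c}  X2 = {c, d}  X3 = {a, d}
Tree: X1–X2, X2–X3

Yes; width 1.

Vertex coverage: the bags together contain {a, b, c, d}, the full vertex set. Edge coverage: each edge of G has both endpoints in at least one bag. Running intersection: for every vertex, the bags containing it form a connected subtree. All three properties hold, so this is a valid tree decomposition of width max|bag| − 1 = 1, and hence tw(G) ≤ 1.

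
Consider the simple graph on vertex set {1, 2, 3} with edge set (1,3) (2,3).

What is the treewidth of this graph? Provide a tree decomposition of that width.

Every bag has size at most 2, so the width is 2 − 1 = 1 and tw(G) ≤ 1. Any graph with an edge has treewidth ≥ 1, and G has the edge 3–2. The upper and lower bounds meet at 1, so that is the treewidth.

Treewidth 1.
One such decomposition:
Bags: B1 = {2, 3}  B2 = {1, 3}
Tree: B1–B2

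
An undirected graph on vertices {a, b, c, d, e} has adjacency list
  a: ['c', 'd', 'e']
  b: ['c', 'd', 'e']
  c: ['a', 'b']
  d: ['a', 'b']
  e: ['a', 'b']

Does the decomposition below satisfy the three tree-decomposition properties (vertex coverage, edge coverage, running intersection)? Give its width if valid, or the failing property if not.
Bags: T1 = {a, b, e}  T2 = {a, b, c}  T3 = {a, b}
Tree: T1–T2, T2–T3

A tree decomposition must satisfy three properties: every vertex lies in some bag; for every edge, both endpoints lie together in some bag; and for every vertex, the bags containing it form a connected subtree. Here vertex d appears in no bag, so the decomposition is invalid.

No — vertex d appears in no bag.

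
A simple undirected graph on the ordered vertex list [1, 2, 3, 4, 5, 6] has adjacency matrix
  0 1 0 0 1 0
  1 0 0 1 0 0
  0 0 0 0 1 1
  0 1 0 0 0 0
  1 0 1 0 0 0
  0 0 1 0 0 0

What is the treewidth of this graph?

A width-1 tree decomposition is:
Bags: B1 = {3, 6}  B2 = {3, 5}  B3 = {1, 5}  B4 = {1, 2}  B5 = {2, 4}
Tree: B1–B2, B2–B3, B3–B4, B4–B5
Each bag holds 2 vertices, so the decomposition has width 1, which upper-bounds the treewidth. Since G has at least one edge (e.g. 6–3), it is not an edgeless graph, so tw(G) ≥ 1. Hence tw(G) = 1 exactly.

1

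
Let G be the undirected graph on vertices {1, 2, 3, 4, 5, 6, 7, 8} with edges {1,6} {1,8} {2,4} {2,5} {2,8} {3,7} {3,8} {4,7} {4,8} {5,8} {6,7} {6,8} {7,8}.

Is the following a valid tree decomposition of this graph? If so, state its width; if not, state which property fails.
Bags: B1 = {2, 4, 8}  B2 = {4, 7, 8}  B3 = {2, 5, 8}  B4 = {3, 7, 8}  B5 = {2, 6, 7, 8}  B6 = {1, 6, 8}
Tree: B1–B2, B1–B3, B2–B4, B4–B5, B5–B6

No — bags containing vertex 2 are not connected in the tree.

A tree decomposition must satisfy three properties: every vertex lies in some bag; for every edge, both endpoints lie together in some bag; and for every vertex, the bags containing it form a connected subtree. Here bags containing vertex 2 are not connected in the tree, so the decomposition is invalid.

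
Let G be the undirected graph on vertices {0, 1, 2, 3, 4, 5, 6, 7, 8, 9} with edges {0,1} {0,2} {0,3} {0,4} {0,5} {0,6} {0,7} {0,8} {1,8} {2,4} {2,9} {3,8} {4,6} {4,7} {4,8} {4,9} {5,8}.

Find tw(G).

A width-2 tree decomposition is:
Bags: B1 = {0, 5, 8}  B2 = {0, 3, 8}  B3 = {0, 4, 8}  B4 = {0, 2, 4}  B5 = {2, 4, 9}  B6 = {0, 4, 7}  B7 = {0, 4, 6}  B8 = {0, 1, 8}
Tree: B1–B2, B2–B3, B3–B4, B4–B5, B3–B6, B6–B7, B3–B8
The largest bag has 3 vertices, giving width 2; this decomposition certifies tw(G) ≤ 2. Conversely, {0, 1, 8} is a clique of size 3, and the vertices of any clique must share a bag in every tree decomposition; so some bag has ≥ 3 vertices and tw(G) ≥ 2. The upper and lower bounds meet at 2, so that is the treewidth.

2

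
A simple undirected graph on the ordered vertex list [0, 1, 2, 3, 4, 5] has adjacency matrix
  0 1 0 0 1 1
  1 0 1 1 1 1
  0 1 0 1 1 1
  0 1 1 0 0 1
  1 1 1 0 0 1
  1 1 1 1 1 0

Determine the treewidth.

3

A width-3 tree decomposition is:
Bags: B1 = {1, 2, 3, 5}  B2 = {1, 2, 4, 5}  B3 = {0, 1, 4, 5}
Tree: B1–B2, B2–B3
Each bag holds 4 vertices, so the decomposition has width 3, which upper-bounds the treewidth. Conversely, {0, 1, 4, 5} is a clique of size 4, and the vertices of any clique must share a bag in every tree decomposition; so some bag has ≥ 4 vertices and tw(G) ≥ 3. Combining the bounds, tw(G) = 3.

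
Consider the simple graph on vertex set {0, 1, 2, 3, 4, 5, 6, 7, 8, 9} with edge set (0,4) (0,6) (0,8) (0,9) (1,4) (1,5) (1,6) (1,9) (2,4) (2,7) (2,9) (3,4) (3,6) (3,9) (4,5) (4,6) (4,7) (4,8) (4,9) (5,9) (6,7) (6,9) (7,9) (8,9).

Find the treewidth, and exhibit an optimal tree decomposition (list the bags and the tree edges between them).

Each bag holds 4 vertices, so the decomposition has width 3, which upper-bounds the treewidth. Conversely, {0, 4, 8, 9} is a clique of size 4, and the vertices of any clique must share a bag in every tree decomposition; so some bag has ≥ 4 vertices and tw(G) ≥ 3. Hence tw(G) = 3 exactly.

Treewidth 3.
Bags: B1 = {4, 6, 7, 9}  B2 = {1, 4, 6, 9}  B3 = {2, 4, 7, 9}  B4 = {3, 4, 6, 9}  B5 = {1, 4, 5, 9}  B6 = {0, 4, 6, 9}  B7 = {0, 4, 8, 9}
Tree: B1–B2, B1–B3, B2–B4, B2–B5, B4–B6, B6–B7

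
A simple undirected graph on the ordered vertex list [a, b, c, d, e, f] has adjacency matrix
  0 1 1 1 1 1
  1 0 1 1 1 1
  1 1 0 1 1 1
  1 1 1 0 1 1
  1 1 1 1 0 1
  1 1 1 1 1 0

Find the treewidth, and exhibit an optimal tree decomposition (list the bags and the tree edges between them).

Treewidth 5.
One such decomposition:
Bags: B1 = {a, b, c, d, e, f}
Tree: (single bag)

With just one bag of size 6, the width is 6 − 1 = 5, so tw(G) ≤ 5. On the other hand G contains the 6-clique {a, b, c, d, e, f}. A clique must lie in a single bag of any decomposition, so no decomposition can have width below 5. Hence tw(G) = 5 exactly.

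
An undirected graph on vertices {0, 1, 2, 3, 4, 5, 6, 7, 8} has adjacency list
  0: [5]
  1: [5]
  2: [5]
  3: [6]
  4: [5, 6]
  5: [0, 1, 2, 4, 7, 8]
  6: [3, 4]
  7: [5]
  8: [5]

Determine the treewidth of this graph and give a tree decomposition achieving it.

Treewidth 1.
One such decomposition:
Bags: B1 = {0, 5}  B2 = {4, 5}  B3 = {2, 5}  B4 = {4, 6}  B5 = {5, 7}  B6 = {5, 8}  B7 = {1, 5}  B8 = {3, 6}
Tree: B1–B2, B1–B3, B2–B4, B1–B5, B1–B6, B5–B7, B4–B8

The largest bag has 2 vertices, giving width 1; this decomposition certifies tw(G) ≤ 1. G has an edge, so its treewidth is at least 1. Hence tw(G) = 1 exactly.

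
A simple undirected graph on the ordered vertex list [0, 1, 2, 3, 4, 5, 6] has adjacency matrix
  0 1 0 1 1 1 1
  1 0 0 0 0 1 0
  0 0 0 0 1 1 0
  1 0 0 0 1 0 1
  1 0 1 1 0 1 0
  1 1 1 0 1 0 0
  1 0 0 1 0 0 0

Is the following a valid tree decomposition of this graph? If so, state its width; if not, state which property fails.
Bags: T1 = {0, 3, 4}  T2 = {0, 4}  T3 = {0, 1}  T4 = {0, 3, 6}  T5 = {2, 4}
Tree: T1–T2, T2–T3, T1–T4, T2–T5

A tree decomposition must satisfy three properties: every vertex lies in some bag; for every edge, both endpoints lie together in some bag; and for every vertex, the bags containing it form a connected subtree. Here vertex 5 appears in no bag, so the decomposition is invalid.

No — vertex 5 appears in no bag.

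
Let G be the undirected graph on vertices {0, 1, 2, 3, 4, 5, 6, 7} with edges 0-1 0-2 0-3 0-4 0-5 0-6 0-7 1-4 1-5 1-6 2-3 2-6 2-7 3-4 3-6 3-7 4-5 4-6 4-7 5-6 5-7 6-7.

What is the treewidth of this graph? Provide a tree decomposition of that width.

The largest bag has 5 vertices, giving width 4; this decomposition certifies tw(G) ≤ 4. On the other hand G contains the 5-clique {0, 2, 3, 6, 7}. A clique must lie in a single bag of any decomposition, so no decomposition can have width below 4. Therefore the treewidth is 4.

Treewidth 4.
One such decomposition:
Bags: B1 = {0, 3, 4, 6, 7}  B2 = {0, 4, 5, 6, 7}  B3 = {0, 1, 4, 5, 6}  B4 = {0, 2, 3, 6, 7}
Tree: B1–B2, B2–B3, B1–B4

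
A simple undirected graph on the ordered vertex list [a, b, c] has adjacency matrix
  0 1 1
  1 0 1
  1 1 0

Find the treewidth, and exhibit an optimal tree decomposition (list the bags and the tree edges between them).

A single bag containing all 3 vertices is trivially a valid decomposition of width 2. Conversely, {a, b, c} is a clique of size 3, and the vertices of any clique must share a bag in every tree decomposition; so some bag has ≥ 3 vertices and tw(G) ≥ 2. The upper and lower bounds meet at 2, so that is the treewidth.

Treewidth 2.
Bags: B1 = {a, b, c}
Tree: (single bag)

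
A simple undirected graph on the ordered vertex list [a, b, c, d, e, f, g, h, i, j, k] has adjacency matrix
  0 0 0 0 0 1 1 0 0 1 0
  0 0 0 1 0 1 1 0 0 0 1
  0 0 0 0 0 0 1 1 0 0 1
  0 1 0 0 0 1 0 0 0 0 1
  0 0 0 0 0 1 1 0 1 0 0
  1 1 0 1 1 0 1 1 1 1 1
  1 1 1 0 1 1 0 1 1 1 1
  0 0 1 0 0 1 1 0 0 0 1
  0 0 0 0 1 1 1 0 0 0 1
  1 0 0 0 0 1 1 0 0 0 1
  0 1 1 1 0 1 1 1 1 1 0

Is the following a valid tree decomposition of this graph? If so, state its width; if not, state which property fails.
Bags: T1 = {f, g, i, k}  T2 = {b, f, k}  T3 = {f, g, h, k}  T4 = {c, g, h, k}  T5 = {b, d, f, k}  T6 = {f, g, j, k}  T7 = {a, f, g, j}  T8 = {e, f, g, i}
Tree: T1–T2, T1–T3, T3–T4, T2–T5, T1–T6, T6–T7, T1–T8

No — edge (g,b) lies in no bag.

A tree decomposition must satisfy three properties: every vertex lies in some bag; for every edge, both endpoints lie together in some bag; and for every vertex, the bags containing it form a connected subtree. Here edge (g,b) lies in no bag, so the decomposition is invalid.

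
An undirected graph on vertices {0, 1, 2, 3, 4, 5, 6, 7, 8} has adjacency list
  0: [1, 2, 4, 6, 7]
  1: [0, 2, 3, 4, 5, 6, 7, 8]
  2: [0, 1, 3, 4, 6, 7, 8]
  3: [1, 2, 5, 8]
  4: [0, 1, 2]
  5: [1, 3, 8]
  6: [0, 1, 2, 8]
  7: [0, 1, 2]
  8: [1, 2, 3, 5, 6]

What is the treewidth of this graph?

3

A width-3 tree decomposition is:
Bags: B1 = {0, 1, 2, 6}  B2 = {0, 1, 2, 7}  B3 = {0, 1, 2, 4}  B4 = {1, 2, 6, 8}  B5 = {1, 2, 3, 8}  B6 = {1, 3, 5, 8}
Tree: B1–B2, B1–B3, B1–B4, B4–B5, B5–B6
The largest bag has 4 vertices, giving width 3; this decomposition certifies tw(G) ≤ 3. On the other hand G contains the 4-clique {0, 1, 2, 4}. A clique must lie in a single bag of any decomposition, so no decomposition can have width below 3. Hence tw(G) = 3 exactly.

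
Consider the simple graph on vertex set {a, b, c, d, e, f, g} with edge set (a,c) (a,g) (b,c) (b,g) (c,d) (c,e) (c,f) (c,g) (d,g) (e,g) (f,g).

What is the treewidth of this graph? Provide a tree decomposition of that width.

Treewidth 2.
One such decomposition:
Bags: B1 = {b, c, g}  B2 = {a, c, g}  B3 = {c, f, g}  B4 = {c, d, g}  B5 = {c, e, g}
Tree: B1–B2, B1–B3, B2–B4, B3–B5

Every bag has size at most 3, so the width is 3 − 1 = 2 and tw(G) ≤ 2. Conversely, {c, d, g} is a clique of size 3, and the vertices of any clique must share a bag in every tree decomposition; so some bag has ≥ 3 vertices and tw(G) ≥ 2. Therefore the treewidth is 2.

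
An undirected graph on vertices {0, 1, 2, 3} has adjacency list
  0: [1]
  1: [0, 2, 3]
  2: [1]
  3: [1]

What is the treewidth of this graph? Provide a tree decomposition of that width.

The largest bag has 2 vertices, giving width 1; this decomposition certifies tw(G) ≤ 1. G has an edge, so its treewidth is at least 1. Combining the bounds, tw(G) = 1.

Treewidth 1.
Bags: B1 = {1, 3}  B2 = {0, 1}  B3 = {1, 2}
Tree: B1–B2, B2–B3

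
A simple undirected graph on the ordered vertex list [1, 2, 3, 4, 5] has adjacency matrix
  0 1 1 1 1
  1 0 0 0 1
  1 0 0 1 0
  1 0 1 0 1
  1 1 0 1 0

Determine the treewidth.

2

A width-2 tree decomposition is:
Bags: B1 = {1, 2, 5}  B2 = {1, 4, 5}  B3 = {1, 3, 4}
Tree: B1–B2, B2–B3
Each bag holds 3 vertices, so the decomposition has width 2, which upper-bounds the treewidth. For the lower bound, the 3 vertices {1, 2, 5} are pairwise adjacent, and any tree decomposition puts a clique entirely inside one bag — forcing width ≥ 2. Therefore the treewidth is 2.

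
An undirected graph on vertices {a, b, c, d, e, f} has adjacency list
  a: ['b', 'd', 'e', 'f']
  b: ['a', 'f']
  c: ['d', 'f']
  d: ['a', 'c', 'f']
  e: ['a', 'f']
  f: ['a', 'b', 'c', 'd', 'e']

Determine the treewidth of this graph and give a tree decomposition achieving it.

Treewidth 2.
One optimal decomposition is:
Bags: B1 = {c, d, f}  B2 = {a, d, f}  B3 = {a, b, f}  B4 = {a, e, f}
Tree: B1–B2, B2–B3, B3–B4

Every bag has size at most 3, so the width is 3 − 1 = 2 and tw(G) ≤ 2. Conversely, {c, d, f} is a clique of size 3, and the vertices of any clique must share a bag in every tree decomposition; so some bag has ≥ 3 vertices and tw(G) ≥ 2. The upper and lower bounds meet at 2, so that is the treewidth.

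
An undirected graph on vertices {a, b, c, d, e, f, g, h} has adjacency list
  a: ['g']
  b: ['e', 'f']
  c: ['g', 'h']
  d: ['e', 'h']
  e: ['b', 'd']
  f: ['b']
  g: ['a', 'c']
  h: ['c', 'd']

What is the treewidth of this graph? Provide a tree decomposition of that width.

Each bag holds 2 vertices, so the decomposition has width 1, which upper-bounds the treewidth. Since G has at least one edge (e.g. f–b), it is not an edgeless graph, so tw(G) ≥ 1. The upper and lower bounds meet at 1, so that is the treewidth.

Treewidth 1.
Bags: B1 = {b, f}  B2 = {b, e}  B3 = {d, e}  B4 = {d, h}  B5 = {c, h}  B6 = {c, g}  B7 = {a, g}
Tree: B1–B2, B2–B3, B3–B4, B4–B5, B5–B6, B6–B7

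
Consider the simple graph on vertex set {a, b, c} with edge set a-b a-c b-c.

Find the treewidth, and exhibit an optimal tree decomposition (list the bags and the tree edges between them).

Treewidth 2.
Bags: B1 = {a, b, c}
Tree: (single bag)

A single bag containing all 3 vertices is trivially a valid decomposition of width 2. Conversely, {a, b, c} is a clique of size 3, and the vertices of any clique must share a bag in every tree decomposition; so some bag has ≥ 3 vertices and tw(G) ≥ 2. The upper and lower bounds meet at 2, so that is the treewidth.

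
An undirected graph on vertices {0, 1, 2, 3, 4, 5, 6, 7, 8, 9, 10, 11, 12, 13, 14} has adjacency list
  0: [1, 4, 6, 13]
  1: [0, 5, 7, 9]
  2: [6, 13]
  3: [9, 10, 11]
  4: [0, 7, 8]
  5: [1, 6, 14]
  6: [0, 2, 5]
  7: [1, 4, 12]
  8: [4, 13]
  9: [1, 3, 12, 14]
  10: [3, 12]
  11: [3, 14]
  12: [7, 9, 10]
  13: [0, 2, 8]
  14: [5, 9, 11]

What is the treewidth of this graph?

3

A width-3 tree decomposition is:
Bags: B1 = {3, 10, 11, 14}  B2 = {3, 9, 10, 14}  B3 = {9, 10, 12, 14}  B4 = {5, 9, 12, 14}  B5 = {1, 5, 9, 12}  B6 = {1, 5, 7, 12}  B7 = {1, 5, 6, 7}  B8 = {0, 1, 6, 7}  B9 = {0, 4, 6, 7}  B10 = {0, 2, 4, 6}  B11 = {0, 2, 4, 13}  B12 = {2, 4, 8, 13}
Tree: B1–B2, B2–B3, B3–B4, B4–B5, B5–B6, B6–B7, B7–B8, B8–B9, B9–B10, B10–B11, B11–B12
Each bag holds 4 vertices, so the decomposition has width 3, which upper-bounds the treewidth. For the lower bound: the 4 vertex sets {3,10,11}, {14}, {9}, {1,5,7,12} are disjoint, each induces a connected subgraph, and every pair is joined by at least one edge of G. Contracting each set to a single vertex therefore yields K_{4} as a minor, and since treewidth is minor-monotone, tw(G) ≥ tw(K_{4}) = 3. Therefore the treewidth is 3.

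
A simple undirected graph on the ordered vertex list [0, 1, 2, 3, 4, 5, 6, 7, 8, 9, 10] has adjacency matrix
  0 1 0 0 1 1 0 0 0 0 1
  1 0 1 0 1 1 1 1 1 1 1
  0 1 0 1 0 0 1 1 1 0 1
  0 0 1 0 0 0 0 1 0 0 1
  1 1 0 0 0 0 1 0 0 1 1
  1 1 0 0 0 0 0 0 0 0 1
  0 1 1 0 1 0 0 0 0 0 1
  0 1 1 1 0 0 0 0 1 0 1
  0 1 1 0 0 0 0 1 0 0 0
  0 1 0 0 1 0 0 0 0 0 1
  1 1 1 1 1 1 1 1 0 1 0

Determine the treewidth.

A width-3 tree decomposition is:
Bags: B1 = {1, 2, 7, 10}  B2 = {1, 2, 6, 10}  B3 = {1, 4, 6, 10}  B4 = {0, 1, 4, 10}  B5 = {2, 3, 7, 10}  B6 = {0, 1, 5, 10}  B7 = {1, 4, 9, 10}  B8 = {1, 2, 7, 8}
Tree: B1–B2, B2–B3, B3–B4, B1–B5, B4–B6, B4–B7, B1–B8
Every bag has size at most 4, so the width is 4 − 1 = 3 and tw(G) ≤ 3. For the lower bound, the 4 vertices {1, 2, 7, 8} are pairwise adjacent, and any tree decomposition puts a clique entirely inside one bag — forcing width ≥ 3. Hence tw(G) = 3 exactly.

3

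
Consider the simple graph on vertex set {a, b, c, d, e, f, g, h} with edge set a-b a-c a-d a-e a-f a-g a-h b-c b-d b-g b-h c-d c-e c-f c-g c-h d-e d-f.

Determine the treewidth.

3

A width-3 tree decomposition is:
Bags: B1 = {a, b, c, g}  B2 = {a, b, c, d}  B3 = {a, b, c, h}  B4 = {a, c, d, f}  B5 = {a, c, d, e}
Tree: B1–B2, B2–B3, B2–B4, B2–B5
Every bag has size at most 4, so the width is 4 − 1 = 3 and tw(G) ≤ 3. For the lower bound, the 4 vertices {a, c, d, e} are pairwise adjacent, and any tree decomposition puts a clique entirely inside one bag — forcing width ≥ 3. Therefore the treewidth is 3.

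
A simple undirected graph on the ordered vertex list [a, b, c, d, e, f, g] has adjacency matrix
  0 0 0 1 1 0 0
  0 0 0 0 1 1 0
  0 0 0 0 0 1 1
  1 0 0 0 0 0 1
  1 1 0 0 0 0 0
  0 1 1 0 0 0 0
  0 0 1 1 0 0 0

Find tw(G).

2

A width-2 tree decomposition is:
Bags: B1 = {c, f, g}  B2 = {d, f, g}  B3 = {a, d, f}  B4 = {a, e, f}  B5 = {b, e, f}
Tree: B1–B2, B2–B3, B3–B4, B4–B5
Each bag holds 3 vertices, so the decomposition has width 2, which upper-bounds the treewidth. For the lower bound, G contains the cycle f–c–g–d–a–e–b–f, so G is not a forest; only forests have treewidth ≤ 1, hence tw(G) ≥ 2. Therefore the treewidth is 2.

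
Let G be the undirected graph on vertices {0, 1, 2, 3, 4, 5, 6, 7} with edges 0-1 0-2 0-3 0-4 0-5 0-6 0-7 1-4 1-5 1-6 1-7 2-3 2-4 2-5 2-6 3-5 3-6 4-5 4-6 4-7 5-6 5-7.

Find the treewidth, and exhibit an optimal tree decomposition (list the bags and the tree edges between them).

Treewidth 4.
Bags: B1 = {0, 2, 4, 5, 6}  B2 = {0, 1, 4, 5, 6}  B3 = {0, 2, 3, 5, 6}  B4 = {0, 1, 4, 5, 7}
Tree: B1–B2, B1–B3, B2–B4

Each bag holds 5 vertices, so the decomposition has width 4, which upper-bounds the treewidth. On the other hand G contains the 5-clique {0, 2, 3, 5, 6}. A clique must lie in a single bag of any decomposition, so no decomposition can have width below 4. Combining the bounds, tw(G) = 4.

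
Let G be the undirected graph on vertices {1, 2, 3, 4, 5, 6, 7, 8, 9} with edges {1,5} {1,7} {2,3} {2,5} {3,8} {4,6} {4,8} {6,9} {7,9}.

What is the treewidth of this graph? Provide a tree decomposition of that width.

Every bag has size at most 3, so the width is 3 − 1 = 2 and tw(G) ≤ 2. Since 2–5–1–7–9–6–4–8–3–2 is a cycle in G, G is not acyclic. Forests are exactly the graphs of treewidth ≤ 1, so tw(G) ≥ 2. Combining the bounds, tw(G) = 2.

Treewidth 2.
Bags: B1 = {1, 2, 5}  B2 = {1, 2, 7}  B3 = {2, 7, 9}  B4 = {2, 6, 9}  B5 = {2, 4, 6}  B6 = {2, 4, 8}  B7 = {2, 3, 8}
Tree: B1–B2, B2–B3, B3–B4, B4–B5, B5–B6, B6–B7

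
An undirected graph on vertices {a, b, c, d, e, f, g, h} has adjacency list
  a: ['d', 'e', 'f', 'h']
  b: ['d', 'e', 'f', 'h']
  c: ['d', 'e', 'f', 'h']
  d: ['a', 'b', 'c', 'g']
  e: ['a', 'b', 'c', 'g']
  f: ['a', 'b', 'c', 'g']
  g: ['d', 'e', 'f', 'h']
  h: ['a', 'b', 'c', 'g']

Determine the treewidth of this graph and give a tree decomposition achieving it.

Treewidth 4.
One optimal decomposition is:
Bags: B1 = {a, b, c, f, g}  B2 = {a, b, c, e, g}  B3 = {a, b, c, d, g}  B4 = {a, b, c, g, h}
Tree: B1–B2, B2–B3, B3–B4

Each bag holds 5 vertices, so the decomposition has width 4, which upper-bounds the treewidth. For the lower bound: the 5 vertex sets {a,f}, {b,e}, {d,g}, {c}, {h} are disjoint, each induces a connected subgraph, and every pair is joined by at least one edge of G. Contracting each set to a single vertex therefore yields K_{5} as a minor, and since treewidth is minor-monotone, tw(G) ≥ tw(K_{5}) = 4. Therefore the treewidth is 4.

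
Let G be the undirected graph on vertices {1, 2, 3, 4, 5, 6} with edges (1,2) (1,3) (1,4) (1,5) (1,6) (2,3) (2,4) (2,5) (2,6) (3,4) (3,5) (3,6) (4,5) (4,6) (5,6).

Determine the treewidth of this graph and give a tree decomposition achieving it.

With just one bag of size 6, the width is 6 − 1 = 5, so tw(G) ≤ 5. Conversely, {1, 2, 3, 4, 5, 6} is a clique of size 6, and the vertices of any clique must share a bag in every tree decomposition; so some bag has ≥ 6 vertices and tw(G) ≥ 5. The upper and lower bounds meet at 5, so that is the treewidth.

Treewidth 5.
One such decomposition:
Bags: B1 = {1, 2, 3, 4, 5, 6}
Tree: (single bag)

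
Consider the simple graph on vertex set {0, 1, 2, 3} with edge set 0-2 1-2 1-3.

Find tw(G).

1

A width-1 tree decomposition is:
Bags: B1 = {0, 2}  B2 = {1, 2}  B3 = {1, 3}
Tree: B1–B2, B2–B3
Every bag has size at most 2, so the width is 2 − 1 = 1 and tw(G) ≤ 1. G has an edge, so its treewidth is at least 1. Therefore the treewidth is 1.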